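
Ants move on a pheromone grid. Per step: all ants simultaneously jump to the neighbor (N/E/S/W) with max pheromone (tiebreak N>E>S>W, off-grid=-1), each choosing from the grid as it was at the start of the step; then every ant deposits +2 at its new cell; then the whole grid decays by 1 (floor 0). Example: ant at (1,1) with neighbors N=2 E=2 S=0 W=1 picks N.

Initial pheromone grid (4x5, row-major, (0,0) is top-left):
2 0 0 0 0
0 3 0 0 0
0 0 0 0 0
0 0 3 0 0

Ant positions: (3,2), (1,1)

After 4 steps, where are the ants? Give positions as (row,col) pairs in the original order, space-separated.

Step 1: ant0:(3,2)->N->(2,2) | ant1:(1,1)->N->(0,1)
  grid max=2 at (1,1)
Step 2: ant0:(2,2)->S->(3,2) | ant1:(0,1)->S->(1,1)
  grid max=3 at (1,1)
Step 3: ant0:(3,2)->N->(2,2) | ant1:(1,1)->N->(0,1)
  grid max=2 at (1,1)
Step 4: ant0:(2,2)->S->(3,2) | ant1:(0,1)->S->(1,1)
  grid max=3 at (1,1)

(3,2) (1,1)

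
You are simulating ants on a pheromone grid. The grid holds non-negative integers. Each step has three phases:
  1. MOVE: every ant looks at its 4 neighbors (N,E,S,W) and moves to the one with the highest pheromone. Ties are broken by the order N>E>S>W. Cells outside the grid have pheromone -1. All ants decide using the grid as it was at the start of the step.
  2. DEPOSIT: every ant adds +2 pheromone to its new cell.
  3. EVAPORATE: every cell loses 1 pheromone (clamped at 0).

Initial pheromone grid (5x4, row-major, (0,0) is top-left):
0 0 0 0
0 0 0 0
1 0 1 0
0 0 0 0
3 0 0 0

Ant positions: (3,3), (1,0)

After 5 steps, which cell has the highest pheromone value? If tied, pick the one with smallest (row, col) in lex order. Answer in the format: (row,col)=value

Answer: (2,0)=2

Derivation:
Step 1: ant0:(3,3)->N->(2,3) | ant1:(1,0)->S->(2,0)
  grid max=2 at (2,0)
Step 2: ant0:(2,3)->N->(1,3) | ant1:(2,0)->N->(1,0)
  grid max=1 at (1,0)
Step 3: ant0:(1,3)->N->(0,3) | ant1:(1,0)->S->(2,0)
  grid max=2 at (2,0)
Step 4: ant0:(0,3)->S->(1,3) | ant1:(2,0)->N->(1,0)
  grid max=1 at (1,0)
Step 5: ant0:(1,3)->N->(0,3) | ant1:(1,0)->S->(2,0)
  grid max=2 at (2,0)
Final grid:
  0 0 0 1
  0 0 0 0
  2 0 0 0
  0 0 0 0
  0 0 0 0
Max pheromone 2 at (2,0)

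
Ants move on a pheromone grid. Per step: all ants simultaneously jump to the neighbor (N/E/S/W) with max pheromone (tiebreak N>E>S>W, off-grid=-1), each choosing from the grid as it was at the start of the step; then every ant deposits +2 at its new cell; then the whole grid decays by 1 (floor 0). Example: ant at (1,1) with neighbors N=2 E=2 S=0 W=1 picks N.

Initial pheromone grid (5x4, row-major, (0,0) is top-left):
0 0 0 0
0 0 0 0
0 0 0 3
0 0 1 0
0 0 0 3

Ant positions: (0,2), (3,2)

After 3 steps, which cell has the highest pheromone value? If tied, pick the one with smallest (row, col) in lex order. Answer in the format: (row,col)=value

Answer: (2,3)=4

Derivation:
Step 1: ant0:(0,2)->E->(0,3) | ant1:(3,2)->N->(2,2)
  grid max=2 at (2,3)
Step 2: ant0:(0,3)->S->(1,3) | ant1:(2,2)->E->(2,3)
  grid max=3 at (2,3)
Step 3: ant0:(1,3)->S->(2,3) | ant1:(2,3)->N->(1,3)
  grid max=4 at (2,3)
Final grid:
  0 0 0 0
  0 0 0 2
  0 0 0 4
  0 0 0 0
  0 0 0 0
Max pheromone 4 at (2,3)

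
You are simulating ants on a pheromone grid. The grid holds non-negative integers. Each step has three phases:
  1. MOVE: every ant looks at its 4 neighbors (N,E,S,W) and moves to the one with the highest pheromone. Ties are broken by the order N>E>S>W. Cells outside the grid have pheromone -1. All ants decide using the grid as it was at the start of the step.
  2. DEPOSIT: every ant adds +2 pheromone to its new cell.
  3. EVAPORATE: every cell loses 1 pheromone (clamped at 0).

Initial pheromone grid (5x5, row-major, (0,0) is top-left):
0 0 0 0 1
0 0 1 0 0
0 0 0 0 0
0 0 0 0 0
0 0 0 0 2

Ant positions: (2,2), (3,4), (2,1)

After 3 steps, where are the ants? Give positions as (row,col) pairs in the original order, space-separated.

Step 1: ant0:(2,2)->N->(1,2) | ant1:(3,4)->S->(4,4) | ant2:(2,1)->N->(1,1)
  grid max=3 at (4,4)
Step 2: ant0:(1,2)->W->(1,1) | ant1:(4,4)->N->(3,4) | ant2:(1,1)->E->(1,2)
  grid max=3 at (1,2)
Step 3: ant0:(1,1)->E->(1,2) | ant1:(3,4)->S->(4,4) | ant2:(1,2)->W->(1,1)
  grid max=4 at (1,2)

(1,2) (4,4) (1,1)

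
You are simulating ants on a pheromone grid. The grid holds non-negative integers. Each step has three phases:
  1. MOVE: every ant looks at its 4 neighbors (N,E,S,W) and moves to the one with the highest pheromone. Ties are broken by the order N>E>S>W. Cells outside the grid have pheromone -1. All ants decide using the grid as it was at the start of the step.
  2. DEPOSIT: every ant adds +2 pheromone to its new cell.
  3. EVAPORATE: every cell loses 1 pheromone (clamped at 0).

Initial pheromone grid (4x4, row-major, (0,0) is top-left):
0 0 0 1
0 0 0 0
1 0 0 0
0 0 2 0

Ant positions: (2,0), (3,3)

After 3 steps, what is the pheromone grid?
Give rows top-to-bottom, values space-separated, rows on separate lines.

After step 1: ants at (1,0),(3,2)
  0 0 0 0
  1 0 0 0
  0 0 0 0
  0 0 3 0
After step 2: ants at (0,0),(2,2)
  1 0 0 0
  0 0 0 0
  0 0 1 0
  0 0 2 0
After step 3: ants at (0,1),(3,2)
  0 1 0 0
  0 0 0 0
  0 0 0 0
  0 0 3 0

0 1 0 0
0 0 0 0
0 0 0 0
0 0 3 0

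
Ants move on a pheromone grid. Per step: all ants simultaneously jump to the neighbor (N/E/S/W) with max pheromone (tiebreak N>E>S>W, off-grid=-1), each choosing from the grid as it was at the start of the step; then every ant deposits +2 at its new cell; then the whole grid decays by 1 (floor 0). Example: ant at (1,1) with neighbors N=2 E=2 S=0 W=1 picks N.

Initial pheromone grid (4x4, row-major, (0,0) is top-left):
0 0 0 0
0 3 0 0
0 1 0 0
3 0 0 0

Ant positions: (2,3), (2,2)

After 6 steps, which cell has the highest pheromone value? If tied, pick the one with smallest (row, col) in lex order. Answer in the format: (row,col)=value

Step 1: ant0:(2,3)->N->(1,3) | ant1:(2,2)->W->(2,1)
  grid max=2 at (1,1)
Step 2: ant0:(1,3)->N->(0,3) | ant1:(2,1)->N->(1,1)
  grid max=3 at (1,1)
Step 3: ant0:(0,3)->S->(1,3) | ant1:(1,1)->S->(2,1)
  grid max=2 at (1,1)
Step 4: ant0:(1,3)->N->(0,3) | ant1:(2,1)->N->(1,1)
  grid max=3 at (1,1)
Step 5: ant0:(0,3)->S->(1,3) | ant1:(1,1)->S->(2,1)
  grid max=2 at (1,1)
Step 6: ant0:(1,3)->N->(0,3) | ant1:(2,1)->N->(1,1)
  grid max=3 at (1,1)
Final grid:
  0 0 0 1
  0 3 0 0
  0 1 0 0
  0 0 0 0
Max pheromone 3 at (1,1)

Answer: (1,1)=3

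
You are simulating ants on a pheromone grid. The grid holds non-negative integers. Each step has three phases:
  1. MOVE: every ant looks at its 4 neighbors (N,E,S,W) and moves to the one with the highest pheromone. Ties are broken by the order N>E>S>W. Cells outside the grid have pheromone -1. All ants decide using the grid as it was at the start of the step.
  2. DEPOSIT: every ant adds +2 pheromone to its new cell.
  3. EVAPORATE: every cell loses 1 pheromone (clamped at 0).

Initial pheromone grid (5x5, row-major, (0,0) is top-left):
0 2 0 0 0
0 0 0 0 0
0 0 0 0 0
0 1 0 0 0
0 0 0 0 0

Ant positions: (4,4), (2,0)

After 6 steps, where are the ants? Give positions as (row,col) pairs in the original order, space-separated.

Step 1: ant0:(4,4)->N->(3,4) | ant1:(2,0)->N->(1,0)
  grid max=1 at (0,1)
Step 2: ant0:(3,4)->N->(2,4) | ant1:(1,0)->N->(0,0)
  grid max=1 at (0,0)
Step 3: ant0:(2,4)->N->(1,4) | ant1:(0,0)->E->(0,1)
  grid max=1 at (0,1)
Step 4: ant0:(1,4)->N->(0,4) | ant1:(0,1)->E->(0,2)
  grid max=1 at (0,2)
Step 5: ant0:(0,4)->S->(1,4) | ant1:(0,2)->E->(0,3)
  grid max=1 at (0,3)
Step 6: ant0:(1,4)->N->(0,4) | ant1:(0,3)->E->(0,4)
  grid max=3 at (0,4)

(0,4) (0,4)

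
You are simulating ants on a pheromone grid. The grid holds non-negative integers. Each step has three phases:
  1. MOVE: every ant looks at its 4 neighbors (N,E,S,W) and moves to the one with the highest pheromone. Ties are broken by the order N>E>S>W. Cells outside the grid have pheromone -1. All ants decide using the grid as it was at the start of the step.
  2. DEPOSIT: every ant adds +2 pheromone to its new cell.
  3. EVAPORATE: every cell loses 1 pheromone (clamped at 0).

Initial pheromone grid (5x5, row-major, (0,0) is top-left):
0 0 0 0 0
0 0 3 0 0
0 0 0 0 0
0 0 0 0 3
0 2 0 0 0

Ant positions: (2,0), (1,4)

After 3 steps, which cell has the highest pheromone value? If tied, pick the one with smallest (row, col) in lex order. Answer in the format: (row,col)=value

Step 1: ant0:(2,0)->N->(1,0) | ant1:(1,4)->N->(0,4)
  grid max=2 at (1,2)
Step 2: ant0:(1,0)->N->(0,0) | ant1:(0,4)->S->(1,4)
  grid max=1 at (0,0)
Step 3: ant0:(0,0)->E->(0,1) | ant1:(1,4)->N->(0,4)
  grid max=1 at (0,1)
Final grid:
  0 1 0 0 1
  0 0 0 0 0
  0 0 0 0 0
  0 0 0 0 0
  0 0 0 0 0
Max pheromone 1 at (0,1)

Answer: (0,1)=1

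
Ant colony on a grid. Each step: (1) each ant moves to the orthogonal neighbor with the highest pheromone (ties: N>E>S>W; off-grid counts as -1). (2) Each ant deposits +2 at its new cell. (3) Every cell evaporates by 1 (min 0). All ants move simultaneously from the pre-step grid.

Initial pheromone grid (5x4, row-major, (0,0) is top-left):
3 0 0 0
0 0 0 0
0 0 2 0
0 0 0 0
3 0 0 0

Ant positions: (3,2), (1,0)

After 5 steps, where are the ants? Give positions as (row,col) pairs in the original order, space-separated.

Step 1: ant0:(3,2)->N->(2,2) | ant1:(1,0)->N->(0,0)
  grid max=4 at (0,0)
Step 2: ant0:(2,2)->N->(1,2) | ant1:(0,0)->E->(0,1)
  grid max=3 at (0,0)
Step 3: ant0:(1,2)->S->(2,2) | ant1:(0,1)->W->(0,0)
  grid max=4 at (0,0)
Step 4: ant0:(2,2)->N->(1,2) | ant1:(0,0)->E->(0,1)
  grid max=3 at (0,0)
Step 5: ant0:(1,2)->S->(2,2) | ant1:(0,1)->W->(0,0)
  grid max=4 at (0,0)

(2,2) (0,0)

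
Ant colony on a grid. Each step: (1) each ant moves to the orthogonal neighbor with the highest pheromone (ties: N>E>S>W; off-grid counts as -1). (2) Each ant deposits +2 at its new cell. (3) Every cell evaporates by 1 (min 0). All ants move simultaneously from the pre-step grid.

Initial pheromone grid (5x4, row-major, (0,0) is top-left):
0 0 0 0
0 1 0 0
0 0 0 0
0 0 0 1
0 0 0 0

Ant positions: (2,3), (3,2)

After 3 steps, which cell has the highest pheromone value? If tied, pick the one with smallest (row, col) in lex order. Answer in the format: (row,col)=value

Answer: (3,3)=6

Derivation:
Step 1: ant0:(2,3)->S->(3,3) | ant1:(3,2)->E->(3,3)
  grid max=4 at (3,3)
Step 2: ant0:(3,3)->N->(2,3) | ant1:(3,3)->N->(2,3)
  grid max=3 at (2,3)
Step 3: ant0:(2,3)->S->(3,3) | ant1:(2,3)->S->(3,3)
  grid max=6 at (3,3)
Final grid:
  0 0 0 0
  0 0 0 0
  0 0 0 2
  0 0 0 6
  0 0 0 0
Max pheromone 6 at (3,3)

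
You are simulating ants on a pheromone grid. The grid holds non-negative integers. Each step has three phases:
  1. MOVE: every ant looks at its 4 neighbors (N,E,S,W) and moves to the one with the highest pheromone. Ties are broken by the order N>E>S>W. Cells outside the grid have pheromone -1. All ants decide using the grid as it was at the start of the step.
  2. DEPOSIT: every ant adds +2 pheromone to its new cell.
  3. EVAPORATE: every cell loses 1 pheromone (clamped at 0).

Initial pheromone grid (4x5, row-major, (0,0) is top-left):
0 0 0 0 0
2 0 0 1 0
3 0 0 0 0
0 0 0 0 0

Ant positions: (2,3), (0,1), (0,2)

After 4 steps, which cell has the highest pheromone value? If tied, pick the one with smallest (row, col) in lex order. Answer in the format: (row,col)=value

Step 1: ant0:(2,3)->N->(1,3) | ant1:(0,1)->E->(0,2) | ant2:(0,2)->E->(0,3)
  grid max=2 at (1,3)
Step 2: ant0:(1,3)->N->(0,3) | ant1:(0,2)->E->(0,3) | ant2:(0,3)->S->(1,3)
  grid max=4 at (0,3)
Step 3: ant0:(0,3)->S->(1,3) | ant1:(0,3)->S->(1,3) | ant2:(1,3)->N->(0,3)
  grid max=6 at (1,3)
Step 4: ant0:(1,3)->N->(0,3) | ant1:(1,3)->N->(0,3) | ant2:(0,3)->S->(1,3)
  grid max=8 at (0,3)
Final grid:
  0 0 0 8 0
  0 0 0 7 0
  0 0 0 0 0
  0 0 0 0 0
Max pheromone 8 at (0,3)

Answer: (0,3)=8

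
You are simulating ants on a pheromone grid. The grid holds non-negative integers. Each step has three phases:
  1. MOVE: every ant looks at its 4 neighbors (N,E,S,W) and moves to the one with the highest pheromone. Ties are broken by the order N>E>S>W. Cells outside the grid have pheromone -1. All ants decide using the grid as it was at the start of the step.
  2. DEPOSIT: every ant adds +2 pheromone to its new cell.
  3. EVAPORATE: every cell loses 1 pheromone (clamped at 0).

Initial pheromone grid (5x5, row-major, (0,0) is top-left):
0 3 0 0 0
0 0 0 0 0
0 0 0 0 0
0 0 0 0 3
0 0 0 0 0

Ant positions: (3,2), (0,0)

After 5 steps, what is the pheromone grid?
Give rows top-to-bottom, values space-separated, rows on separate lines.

After step 1: ants at (2,2),(0,1)
  0 4 0 0 0
  0 0 0 0 0
  0 0 1 0 0
  0 0 0 0 2
  0 0 0 0 0
After step 2: ants at (1,2),(0,2)
  0 3 1 0 0
  0 0 1 0 0
  0 0 0 0 0
  0 0 0 0 1
  0 0 0 0 0
After step 3: ants at (0,2),(0,1)
  0 4 2 0 0
  0 0 0 0 0
  0 0 0 0 0
  0 0 0 0 0
  0 0 0 0 0
After step 4: ants at (0,1),(0,2)
  0 5 3 0 0
  0 0 0 0 0
  0 0 0 0 0
  0 0 0 0 0
  0 0 0 0 0
After step 5: ants at (0,2),(0,1)
  0 6 4 0 0
  0 0 0 0 0
  0 0 0 0 0
  0 0 0 0 0
  0 0 0 0 0

0 6 4 0 0
0 0 0 0 0
0 0 0 0 0
0 0 0 0 0
0 0 0 0 0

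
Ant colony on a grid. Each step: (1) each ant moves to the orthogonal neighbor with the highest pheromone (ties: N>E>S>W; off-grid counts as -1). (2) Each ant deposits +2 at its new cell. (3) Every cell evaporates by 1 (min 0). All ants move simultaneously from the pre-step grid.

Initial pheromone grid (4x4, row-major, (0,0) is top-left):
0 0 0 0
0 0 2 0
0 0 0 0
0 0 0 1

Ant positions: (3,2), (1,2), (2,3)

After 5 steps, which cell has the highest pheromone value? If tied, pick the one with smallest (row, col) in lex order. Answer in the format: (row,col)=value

Step 1: ant0:(3,2)->E->(3,3) | ant1:(1,2)->N->(0,2) | ant2:(2,3)->S->(3,3)
  grid max=4 at (3,3)
Step 2: ant0:(3,3)->N->(2,3) | ant1:(0,2)->S->(1,2) | ant2:(3,3)->N->(2,3)
  grid max=3 at (2,3)
Step 3: ant0:(2,3)->S->(3,3) | ant1:(1,2)->N->(0,2) | ant2:(2,3)->S->(3,3)
  grid max=6 at (3,3)
Step 4: ant0:(3,3)->N->(2,3) | ant1:(0,2)->S->(1,2) | ant2:(3,3)->N->(2,3)
  grid max=5 at (2,3)
Step 5: ant0:(2,3)->S->(3,3) | ant1:(1,2)->N->(0,2) | ant2:(2,3)->S->(3,3)
  grid max=8 at (3,3)
Final grid:
  0 0 1 0
  0 0 1 0
  0 0 0 4
  0 0 0 8
Max pheromone 8 at (3,3)

Answer: (3,3)=8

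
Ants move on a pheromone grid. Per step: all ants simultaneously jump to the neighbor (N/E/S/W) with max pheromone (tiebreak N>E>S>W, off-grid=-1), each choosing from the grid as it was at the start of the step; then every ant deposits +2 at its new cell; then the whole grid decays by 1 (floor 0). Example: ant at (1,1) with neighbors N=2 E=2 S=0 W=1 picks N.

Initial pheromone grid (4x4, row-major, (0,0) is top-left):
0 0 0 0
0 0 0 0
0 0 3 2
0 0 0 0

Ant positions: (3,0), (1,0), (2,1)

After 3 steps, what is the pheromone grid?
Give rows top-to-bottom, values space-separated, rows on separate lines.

After step 1: ants at (2,0),(0,0),(2,2)
  1 0 0 0
  0 0 0 0
  1 0 4 1
  0 0 0 0
After step 2: ants at (1,0),(0,1),(2,3)
  0 1 0 0
  1 0 0 0
  0 0 3 2
  0 0 0 0
After step 3: ants at (0,0),(0,2),(2,2)
  1 0 1 0
  0 0 0 0
  0 0 4 1
  0 0 0 0

1 0 1 0
0 0 0 0
0 0 4 1
0 0 0 0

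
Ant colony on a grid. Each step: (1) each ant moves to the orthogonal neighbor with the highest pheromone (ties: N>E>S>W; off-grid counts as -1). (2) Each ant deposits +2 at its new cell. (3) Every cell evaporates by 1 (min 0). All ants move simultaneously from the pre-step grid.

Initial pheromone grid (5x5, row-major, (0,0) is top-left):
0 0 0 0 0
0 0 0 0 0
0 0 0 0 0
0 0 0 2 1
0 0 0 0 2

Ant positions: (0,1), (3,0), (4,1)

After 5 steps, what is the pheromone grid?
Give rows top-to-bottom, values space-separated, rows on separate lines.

After step 1: ants at (0,2),(2,0),(3,1)
  0 0 1 0 0
  0 0 0 0 0
  1 0 0 0 0
  0 1 0 1 0
  0 0 0 0 1
After step 2: ants at (0,3),(1,0),(2,1)
  0 0 0 1 0
  1 0 0 0 0
  0 1 0 0 0
  0 0 0 0 0
  0 0 0 0 0
After step 3: ants at (0,4),(0,0),(1,1)
  1 0 0 0 1
  0 1 0 0 0
  0 0 0 0 0
  0 0 0 0 0
  0 0 0 0 0
After step 4: ants at (1,4),(0,1),(0,1)
  0 3 0 0 0
  0 0 0 0 1
  0 0 0 0 0
  0 0 0 0 0
  0 0 0 0 0
After step 5: ants at (0,4),(0,2),(0,2)
  0 2 3 0 1
  0 0 0 0 0
  0 0 0 0 0
  0 0 0 0 0
  0 0 0 0 0

0 2 3 0 1
0 0 0 0 0
0 0 0 0 0
0 0 0 0 0
0 0 0 0 0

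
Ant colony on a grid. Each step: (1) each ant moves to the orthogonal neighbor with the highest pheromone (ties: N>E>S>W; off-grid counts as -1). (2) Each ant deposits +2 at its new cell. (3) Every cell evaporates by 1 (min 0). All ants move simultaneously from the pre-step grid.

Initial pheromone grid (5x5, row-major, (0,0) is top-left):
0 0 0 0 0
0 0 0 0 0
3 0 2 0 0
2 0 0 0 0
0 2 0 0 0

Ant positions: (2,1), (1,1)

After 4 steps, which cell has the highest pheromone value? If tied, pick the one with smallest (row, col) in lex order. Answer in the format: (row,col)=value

Answer: (2,0)=3

Derivation:
Step 1: ant0:(2,1)->W->(2,0) | ant1:(1,1)->N->(0,1)
  grid max=4 at (2,0)
Step 2: ant0:(2,0)->S->(3,0) | ant1:(0,1)->E->(0,2)
  grid max=3 at (2,0)
Step 3: ant0:(3,0)->N->(2,0) | ant1:(0,2)->E->(0,3)
  grid max=4 at (2,0)
Step 4: ant0:(2,0)->S->(3,0) | ant1:(0,3)->E->(0,4)
  grid max=3 at (2,0)
Final grid:
  0 0 0 0 1
  0 0 0 0 0
  3 0 0 0 0
  2 0 0 0 0
  0 0 0 0 0
Max pheromone 3 at (2,0)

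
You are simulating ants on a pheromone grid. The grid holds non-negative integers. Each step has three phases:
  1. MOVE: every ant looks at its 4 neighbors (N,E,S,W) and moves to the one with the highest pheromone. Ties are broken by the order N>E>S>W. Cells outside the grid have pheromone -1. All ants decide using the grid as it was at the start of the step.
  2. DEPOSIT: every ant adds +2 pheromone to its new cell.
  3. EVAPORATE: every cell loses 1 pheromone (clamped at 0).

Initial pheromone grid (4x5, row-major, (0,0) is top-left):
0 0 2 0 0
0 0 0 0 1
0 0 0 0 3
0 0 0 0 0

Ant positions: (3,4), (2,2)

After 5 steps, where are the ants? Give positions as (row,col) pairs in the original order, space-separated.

Step 1: ant0:(3,4)->N->(2,4) | ant1:(2,2)->N->(1,2)
  grid max=4 at (2,4)
Step 2: ant0:(2,4)->N->(1,4) | ant1:(1,2)->N->(0,2)
  grid max=3 at (2,4)
Step 3: ant0:(1,4)->S->(2,4) | ant1:(0,2)->E->(0,3)
  grid max=4 at (2,4)
Step 4: ant0:(2,4)->N->(1,4) | ant1:(0,3)->W->(0,2)
  grid max=3 at (2,4)
Step 5: ant0:(1,4)->S->(2,4) | ant1:(0,2)->E->(0,3)
  grid max=4 at (2,4)

(2,4) (0,3)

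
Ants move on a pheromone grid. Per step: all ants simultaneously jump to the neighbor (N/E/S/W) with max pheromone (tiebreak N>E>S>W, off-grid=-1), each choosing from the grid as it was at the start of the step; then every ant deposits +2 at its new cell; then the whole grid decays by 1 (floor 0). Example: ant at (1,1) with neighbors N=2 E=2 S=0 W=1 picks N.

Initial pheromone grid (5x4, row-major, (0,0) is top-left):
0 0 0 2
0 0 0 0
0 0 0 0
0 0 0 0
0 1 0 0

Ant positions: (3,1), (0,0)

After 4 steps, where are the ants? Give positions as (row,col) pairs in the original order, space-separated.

Step 1: ant0:(3,1)->S->(4,1) | ant1:(0,0)->E->(0,1)
  grid max=2 at (4,1)
Step 2: ant0:(4,1)->N->(3,1) | ant1:(0,1)->E->(0,2)
  grid max=1 at (0,2)
Step 3: ant0:(3,1)->S->(4,1) | ant1:(0,2)->E->(0,3)
  grid max=2 at (4,1)
Step 4: ant0:(4,1)->N->(3,1) | ant1:(0,3)->S->(1,3)
  grid max=1 at (1,3)

(3,1) (1,3)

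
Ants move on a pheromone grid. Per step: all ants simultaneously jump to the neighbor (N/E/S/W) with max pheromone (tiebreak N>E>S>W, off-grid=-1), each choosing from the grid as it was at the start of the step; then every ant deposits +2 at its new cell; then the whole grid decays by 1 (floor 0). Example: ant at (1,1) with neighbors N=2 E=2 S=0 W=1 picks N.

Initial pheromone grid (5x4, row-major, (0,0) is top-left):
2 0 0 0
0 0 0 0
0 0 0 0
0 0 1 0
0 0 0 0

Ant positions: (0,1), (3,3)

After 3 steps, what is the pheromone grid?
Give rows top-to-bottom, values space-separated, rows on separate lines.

After step 1: ants at (0,0),(3,2)
  3 0 0 0
  0 0 0 0
  0 0 0 0
  0 0 2 0
  0 0 0 0
After step 2: ants at (0,1),(2,2)
  2 1 0 0
  0 0 0 0
  0 0 1 0
  0 0 1 0
  0 0 0 0
After step 3: ants at (0,0),(3,2)
  3 0 0 0
  0 0 0 0
  0 0 0 0
  0 0 2 0
  0 0 0 0

3 0 0 0
0 0 0 0
0 0 0 0
0 0 2 0
0 0 0 0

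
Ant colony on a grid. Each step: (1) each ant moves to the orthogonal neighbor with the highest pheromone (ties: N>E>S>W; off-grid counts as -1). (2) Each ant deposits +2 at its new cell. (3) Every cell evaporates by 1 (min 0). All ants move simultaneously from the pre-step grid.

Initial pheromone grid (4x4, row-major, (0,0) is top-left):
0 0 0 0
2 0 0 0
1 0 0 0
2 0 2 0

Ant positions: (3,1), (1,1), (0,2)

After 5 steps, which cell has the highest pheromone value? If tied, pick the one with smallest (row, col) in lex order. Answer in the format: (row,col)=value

Step 1: ant0:(3,1)->E->(3,2) | ant1:(1,1)->W->(1,0) | ant2:(0,2)->E->(0,3)
  grid max=3 at (1,0)
Step 2: ant0:(3,2)->N->(2,2) | ant1:(1,0)->N->(0,0) | ant2:(0,3)->S->(1,3)
  grid max=2 at (1,0)
Step 3: ant0:(2,2)->S->(3,2) | ant1:(0,0)->S->(1,0) | ant2:(1,3)->N->(0,3)
  grid max=3 at (1,0)
Step 4: ant0:(3,2)->N->(2,2) | ant1:(1,0)->N->(0,0) | ant2:(0,3)->S->(1,3)
  grid max=2 at (1,0)
Step 5: ant0:(2,2)->S->(3,2) | ant1:(0,0)->S->(1,0) | ant2:(1,3)->N->(0,3)
  grid max=3 at (1,0)
Final grid:
  0 0 0 1
  3 0 0 0
  0 0 0 0
  0 0 3 0
Max pheromone 3 at (1,0)

Answer: (1,0)=3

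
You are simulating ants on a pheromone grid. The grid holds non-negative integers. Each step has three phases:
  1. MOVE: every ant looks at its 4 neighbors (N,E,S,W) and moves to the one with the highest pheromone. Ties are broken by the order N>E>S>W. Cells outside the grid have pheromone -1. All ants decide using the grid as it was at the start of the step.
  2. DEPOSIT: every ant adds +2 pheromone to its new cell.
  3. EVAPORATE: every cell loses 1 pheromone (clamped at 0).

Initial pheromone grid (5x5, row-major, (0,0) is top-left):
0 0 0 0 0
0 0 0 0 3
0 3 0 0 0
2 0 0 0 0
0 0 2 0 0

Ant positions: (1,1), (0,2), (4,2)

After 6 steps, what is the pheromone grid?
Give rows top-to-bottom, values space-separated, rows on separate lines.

After step 1: ants at (2,1),(0,3),(3,2)
  0 0 0 1 0
  0 0 0 0 2
  0 4 0 0 0
  1 0 1 0 0
  0 0 1 0 0
After step 2: ants at (1,1),(0,4),(4,2)
  0 0 0 0 1
  0 1 0 0 1
  0 3 0 0 0
  0 0 0 0 0
  0 0 2 0 0
After step 3: ants at (2,1),(1,4),(3,2)
  0 0 0 0 0
  0 0 0 0 2
  0 4 0 0 0
  0 0 1 0 0
  0 0 1 0 0
After step 4: ants at (1,1),(0,4),(4,2)
  0 0 0 0 1
  0 1 0 0 1
  0 3 0 0 0
  0 0 0 0 0
  0 0 2 0 0
After step 5: ants at (2,1),(1,4),(3,2)
  0 0 0 0 0
  0 0 0 0 2
  0 4 0 0 0
  0 0 1 0 0
  0 0 1 0 0
After step 6: ants at (1,1),(0,4),(4,2)
  0 0 0 0 1
  0 1 0 0 1
  0 3 0 0 0
  0 0 0 0 0
  0 0 2 0 0

0 0 0 0 1
0 1 0 0 1
0 3 0 0 0
0 0 0 0 0
0 0 2 0 0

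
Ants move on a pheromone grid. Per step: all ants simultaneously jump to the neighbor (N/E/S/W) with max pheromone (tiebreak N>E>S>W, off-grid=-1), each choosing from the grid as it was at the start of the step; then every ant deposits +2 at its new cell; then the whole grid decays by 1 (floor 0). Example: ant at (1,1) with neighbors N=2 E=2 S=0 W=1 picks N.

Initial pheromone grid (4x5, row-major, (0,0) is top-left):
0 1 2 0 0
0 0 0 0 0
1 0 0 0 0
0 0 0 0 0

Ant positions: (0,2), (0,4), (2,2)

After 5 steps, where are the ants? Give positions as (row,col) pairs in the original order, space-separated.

Step 1: ant0:(0,2)->W->(0,1) | ant1:(0,4)->S->(1,4) | ant2:(2,2)->N->(1,2)
  grid max=2 at (0,1)
Step 2: ant0:(0,1)->E->(0,2) | ant1:(1,4)->N->(0,4) | ant2:(1,2)->N->(0,2)
  grid max=4 at (0,2)
Step 3: ant0:(0,2)->W->(0,1) | ant1:(0,4)->S->(1,4) | ant2:(0,2)->W->(0,1)
  grid max=4 at (0,1)
Step 4: ant0:(0,1)->E->(0,2) | ant1:(1,4)->N->(0,4) | ant2:(0,1)->E->(0,2)
  grid max=6 at (0,2)
Step 5: ant0:(0,2)->W->(0,1) | ant1:(0,4)->S->(1,4) | ant2:(0,2)->W->(0,1)
  grid max=6 at (0,1)

(0,1) (1,4) (0,1)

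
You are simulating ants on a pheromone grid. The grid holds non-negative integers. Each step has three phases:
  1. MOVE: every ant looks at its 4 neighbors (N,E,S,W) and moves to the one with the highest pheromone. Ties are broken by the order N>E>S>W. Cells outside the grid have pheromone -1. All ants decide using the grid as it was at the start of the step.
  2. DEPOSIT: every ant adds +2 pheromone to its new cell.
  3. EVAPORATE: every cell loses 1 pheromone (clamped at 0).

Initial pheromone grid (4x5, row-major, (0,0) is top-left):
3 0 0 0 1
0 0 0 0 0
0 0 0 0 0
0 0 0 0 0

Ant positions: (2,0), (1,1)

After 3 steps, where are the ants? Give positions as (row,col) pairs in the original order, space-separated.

Step 1: ant0:(2,0)->N->(1,0) | ant1:(1,1)->N->(0,1)
  grid max=2 at (0,0)
Step 2: ant0:(1,0)->N->(0,0) | ant1:(0,1)->W->(0,0)
  grid max=5 at (0,0)
Step 3: ant0:(0,0)->E->(0,1) | ant1:(0,0)->E->(0,1)
  grid max=4 at (0,0)

(0,1) (0,1)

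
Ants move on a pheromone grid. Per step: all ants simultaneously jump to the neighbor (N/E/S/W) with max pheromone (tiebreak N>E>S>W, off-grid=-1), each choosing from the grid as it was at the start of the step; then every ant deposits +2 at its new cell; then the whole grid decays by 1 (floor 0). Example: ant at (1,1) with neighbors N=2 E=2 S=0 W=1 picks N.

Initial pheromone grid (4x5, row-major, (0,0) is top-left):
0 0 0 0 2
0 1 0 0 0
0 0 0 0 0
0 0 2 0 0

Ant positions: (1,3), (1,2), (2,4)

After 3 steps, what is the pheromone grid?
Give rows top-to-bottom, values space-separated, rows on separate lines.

After step 1: ants at (0,3),(1,1),(1,4)
  0 0 0 1 1
  0 2 0 0 1
  0 0 0 0 0
  0 0 1 0 0
After step 2: ants at (0,4),(0,1),(0,4)
  0 1 0 0 4
  0 1 0 0 0
  0 0 0 0 0
  0 0 0 0 0
After step 3: ants at (1,4),(1,1),(1,4)
  0 0 0 0 3
  0 2 0 0 3
  0 0 0 0 0
  0 0 0 0 0

0 0 0 0 3
0 2 0 0 3
0 0 0 0 0
0 0 0 0 0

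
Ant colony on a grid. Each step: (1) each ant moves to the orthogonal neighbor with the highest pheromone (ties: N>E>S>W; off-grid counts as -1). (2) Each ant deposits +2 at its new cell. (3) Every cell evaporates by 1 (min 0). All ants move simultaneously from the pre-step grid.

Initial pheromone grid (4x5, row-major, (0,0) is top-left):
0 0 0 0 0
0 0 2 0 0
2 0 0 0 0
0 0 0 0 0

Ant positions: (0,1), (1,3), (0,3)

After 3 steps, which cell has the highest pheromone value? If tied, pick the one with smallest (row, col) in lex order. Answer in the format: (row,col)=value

Answer: (1,2)=5

Derivation:
Step 1: ant0:(0,1)->E->(0,2) | ant1:(1,3)->W->(1,2) | ant2:(0,3)->E->(0,4)
  grid max=3 at (1,2)
Step 2: ant0:(0,2)->S->(1,2) | ant1:(1,2)->N->(0,2) | ant2:(0,4)->S->(1,4)
  grid max=4 at (1,2)
Step 3: ant0:(1,2)->N->(0,2) | ant1:(0,2)->S->(1,2) | ant2:(1,4)->N->(0,4)
  grid max=5 at (1,2)
Final grid:
  0 0 3 0 1
  0 0 5 0 0
  0 0 0 0 0
  0 0 0 0 0
Max pheromone 5 at (1,2)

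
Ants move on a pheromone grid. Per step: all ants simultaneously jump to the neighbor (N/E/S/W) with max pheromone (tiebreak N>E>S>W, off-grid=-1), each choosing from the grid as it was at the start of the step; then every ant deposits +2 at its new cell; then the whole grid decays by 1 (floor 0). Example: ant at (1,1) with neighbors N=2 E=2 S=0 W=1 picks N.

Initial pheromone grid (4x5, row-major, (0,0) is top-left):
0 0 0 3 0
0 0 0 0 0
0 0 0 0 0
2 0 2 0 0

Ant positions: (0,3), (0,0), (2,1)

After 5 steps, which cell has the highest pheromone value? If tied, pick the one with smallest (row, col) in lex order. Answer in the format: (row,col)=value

Answer: (0,1)=5

Derivation:
Step 1: ant0:(0,3)->E->(0,4) | ant1:(0,0)->E->(0,1) | ant2:(2,1)->N->(1,1)
  grid max=2 at (0,3)
Step 2: ant0:(0,4)->W->(0,3) | ant1:(0,1)->S->(1,1) | ant2:(1,1)->N->(0,1)
  grid max=3 at (0,3)
Step 3: ant0:(0,3)->E->(0,4) | ant1:(1,1)->N->(0,1) | ant2:(0,1)->S->(1,1)
  grid max=3 at (0,1)
Step 4: ant0:(0,4)->W->(0,3) | ant1:(0,1)->S->(1,1) | ant2:(1,1)->N->(0,1)
  grid max=4 at (0,1)
Step 5: ant0:(0,3)->E->(0,4) | ant1:(1,1)->N->(0,1) | ant2:(0,1)->S->(1,1)
  grid max=5 at (0,1)
Final grid:
  0 5 0 2 1
  0 5 0 0 0
  0 0 0 0 0
  0 0 0 0 0
Max pheromone 5 at (0,1)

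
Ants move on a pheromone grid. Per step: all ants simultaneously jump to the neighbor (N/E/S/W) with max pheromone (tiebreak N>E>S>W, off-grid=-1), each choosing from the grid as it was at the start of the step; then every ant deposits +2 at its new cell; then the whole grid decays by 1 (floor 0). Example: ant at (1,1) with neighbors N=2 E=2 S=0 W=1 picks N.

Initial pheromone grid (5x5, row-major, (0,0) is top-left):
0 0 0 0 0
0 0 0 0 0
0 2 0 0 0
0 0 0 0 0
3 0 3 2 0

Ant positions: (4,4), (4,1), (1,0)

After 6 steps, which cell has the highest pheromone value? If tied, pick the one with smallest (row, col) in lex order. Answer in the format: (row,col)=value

Step 1: ant0:(4,4)->W->(4,3) | ant1:(4,1)->E->(4,2) | ant2:(1,0)->N->(0,0)
  grid max=4 at (4,2)
Step 2: ant0:(4,3)->W->(4,2) | ant1:(4,2)->E->(4,3) | ant2:(0,0)->E->(0,1)
  grid max=5 at (4,2)
Step 3: ant0:(4,2)->E->(4,3) | ant1:(4,3)->W->(4,2) | ant2:(0,1)->E->(0,2)
  grid max=6 at (4,2)
Step 4: ant0:(4,3)->W->(4,2) | ant1:(4,2)->E->(4,3) | ant2:(0,2)->E->(0,3)
  grid max=7 at (4,2)
Step 5: ant0:(4,2)->E->(4,3) | ant1:(4,3)->W->(4,2) | ant2:(0,3)->E->(0,4)
  grid max=8 at (4,2)
Step 6: ant0:(4,3)->W->(4,2) | ant1:(4,2)->E->(4,3) | ant2:(0,4)->S->(1,4)
  grid max=9 at (4,2)
Final grid:
  0 0 0 0 0
  0 0 0 0 1
  0 0 0 0 0
  0 0 0 0 0
  0 0 9 8 0
Max pheromone 9 at (4,2)

Answer: (4,2)=9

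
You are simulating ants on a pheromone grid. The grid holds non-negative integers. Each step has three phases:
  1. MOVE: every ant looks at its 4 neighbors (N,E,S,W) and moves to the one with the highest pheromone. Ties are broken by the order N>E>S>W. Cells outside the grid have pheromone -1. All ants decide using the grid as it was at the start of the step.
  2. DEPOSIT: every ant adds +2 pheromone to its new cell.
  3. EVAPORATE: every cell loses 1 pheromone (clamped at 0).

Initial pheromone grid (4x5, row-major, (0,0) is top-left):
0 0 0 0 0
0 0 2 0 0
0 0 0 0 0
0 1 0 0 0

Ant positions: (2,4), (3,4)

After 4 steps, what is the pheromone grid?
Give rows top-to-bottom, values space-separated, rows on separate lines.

After step 1: ants at (1,4),(2,4)
  0 0 0 0 0
  0 0 1 0 1
  0 0 0 0 1
  0 0 0 0 0
After step 2: ants at (2,4),(1,4)
  0 0 0 0 0
  0 0 0 0 2
  0 0 0 0 2
  0 0 0 0 0
After step 3: ants at (1,4),(2,4)
  0 0 0 0 0
  0 0 0 0 3
  0 0 0 0 3
  0 0 0 0 0
After step 4: ants at (2,4),(1,4)
  0 0 0 0 0
  0 0 0 0 4
  0 0 0 0 4
  0 0 0 0 0

0 0 0 0 0
0 0 0 0 4
0 0 0 0 4
0 0 0 0 0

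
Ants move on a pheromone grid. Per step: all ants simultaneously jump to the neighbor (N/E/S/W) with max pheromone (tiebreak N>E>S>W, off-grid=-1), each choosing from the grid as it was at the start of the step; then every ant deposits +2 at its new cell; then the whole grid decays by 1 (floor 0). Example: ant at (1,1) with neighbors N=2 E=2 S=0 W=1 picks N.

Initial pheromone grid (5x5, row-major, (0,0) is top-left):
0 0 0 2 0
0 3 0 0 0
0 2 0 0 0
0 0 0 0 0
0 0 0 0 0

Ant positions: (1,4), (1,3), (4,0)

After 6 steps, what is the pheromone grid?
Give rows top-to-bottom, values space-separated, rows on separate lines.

After step 1: ants at (0,4),(0,3),(3,0)
  0 0 0 3 1
  0 2 0 0 0
  0 1 0 0 0
  1 0 0 0 0
  0 0 0 0 0
After step 2: ants at (0,3),(0,4),(2,0)
  0 0 0 4 2
  0 1 0 0 0
  1 0 0 0 0
  0 0 0 0 0
  0 0 0 0 0
After step 3: ants at (0,4),(0,3),(1,0)
  0 0 0 5 3
  1 0 0 0 0
  0 0 0 0 0
  0 0 0 0 0
  0 0 0 0 0
After step 4: ants at (0,3),(0,4),(0,0)
  1 0 0 6 4
  0 0 0 0 0
  0 0 0 0 0
  0 0 0 0 0
  0 0 0 0 0
After step 5: ants at (0,4),(0,3),(0,1)
  0 1 0 7 5
  0 0 0 0 0
  0 0 0 0 0
  0 0 0 0 0
  0 0 0 0 0
After step 6: ants at (0,3),(0,4),(0,2)
  0 0 1 8 6
  0 0 0 0 0
  0 0 0 0 0
  0 0 0 0 0
  0 0 0 0 0

0 0 1 8 6
0 0 0 0 0
0 0 0 0 0
0 0 0 0 0
0 0 0 0 0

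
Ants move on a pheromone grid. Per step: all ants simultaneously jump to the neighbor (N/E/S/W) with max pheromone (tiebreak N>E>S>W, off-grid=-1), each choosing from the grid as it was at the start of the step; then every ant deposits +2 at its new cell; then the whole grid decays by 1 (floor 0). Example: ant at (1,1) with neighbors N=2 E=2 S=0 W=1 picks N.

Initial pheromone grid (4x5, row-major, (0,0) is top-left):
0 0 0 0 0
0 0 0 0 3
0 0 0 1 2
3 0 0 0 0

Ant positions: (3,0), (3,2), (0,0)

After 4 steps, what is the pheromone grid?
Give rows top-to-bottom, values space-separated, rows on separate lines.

After step 1: ants at (2,0),(2,2),(0,1)
  0 1 0 0 0
  0 0 0 0 2
  1 0 1 0 1
  2 0 0 0 0
After step 2: ants at (3,0),(1,2),(0,2)
  0 0 1 0 0
  0 0 1 0 1
  0 0 0 0 0
  3 0 0 0 0
After step 3: ants at (2,0),(0,2),(1,2)
  0 0 2 0 0
  0 0 2 0 0
  1 0 0 0 0
  2 0 0 0 0
After step 4: ants at (3,0),(1,2),(0,2)
  0 0 3 0 0
  0 0 3 0 0
  0 0 0 0 0
  3 0 0 0 0

0 0 3 0 0
0 0 3 0 0
0 0 0 0 0
3 0 0 0 0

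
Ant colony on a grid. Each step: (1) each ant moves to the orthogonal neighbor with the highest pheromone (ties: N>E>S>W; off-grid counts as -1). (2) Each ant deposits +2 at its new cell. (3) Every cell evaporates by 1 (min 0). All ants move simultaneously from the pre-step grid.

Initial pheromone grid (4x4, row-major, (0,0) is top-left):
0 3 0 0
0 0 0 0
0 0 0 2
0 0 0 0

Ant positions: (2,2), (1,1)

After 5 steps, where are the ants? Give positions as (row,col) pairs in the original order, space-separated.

Step 1: ant0:(2,2)->E->(2,3) | ant1:(1,1)->N->(0,1)
  grid max=4 at (0,1)
Step 2: ant0:(2,3)->N->(1,3) | ant1:(0,1)->E->(0,2)
  grid max=3 at (0,1)
Step 3: ant0:(1,3)->S->(2,3) | ant1:(0,2)->W->(0,1)
  grid max=4 at (0,1)
Step 4: ant0:(2,3)->N->(1,3) | ant1:(0,1)->E->(0,2)
  grid max=3 at (0,1)
Step 5: ant0:(1,3)->S->(2,3) | ant1:(0,2)->W->(0,1)
  grid max=4 at (0,1)

(2,3) (0,1)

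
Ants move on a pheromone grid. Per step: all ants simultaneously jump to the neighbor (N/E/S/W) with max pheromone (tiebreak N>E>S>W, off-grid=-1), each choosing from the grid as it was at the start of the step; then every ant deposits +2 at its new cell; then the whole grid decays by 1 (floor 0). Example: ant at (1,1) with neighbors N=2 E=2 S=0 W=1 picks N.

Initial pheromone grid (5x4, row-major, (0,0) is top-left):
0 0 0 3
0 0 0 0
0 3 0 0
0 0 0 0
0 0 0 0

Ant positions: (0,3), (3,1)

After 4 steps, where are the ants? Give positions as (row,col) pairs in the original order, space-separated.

Step 1: ant0:(0,3)->S->(1,3) | ant1:(3,1)->N->(2,1)
  grid max=4 at (2,1)
Step 2: ant0:(1,3)->N->(0,3) | ant1:(2,1)->N->(1,1)
  grid max=3 at (0,3)
Step 3: ant0:(0,3)->S->(1,3) | ant1:(1,1)->S->(2,1)
  grid max=4 at (2,1)
Step 4: ant0:(1,3)->N->(0,3) | ant1:(2,1)->N->(1,1)
  grid max=3 at (0,3)

(0,3) (1,1)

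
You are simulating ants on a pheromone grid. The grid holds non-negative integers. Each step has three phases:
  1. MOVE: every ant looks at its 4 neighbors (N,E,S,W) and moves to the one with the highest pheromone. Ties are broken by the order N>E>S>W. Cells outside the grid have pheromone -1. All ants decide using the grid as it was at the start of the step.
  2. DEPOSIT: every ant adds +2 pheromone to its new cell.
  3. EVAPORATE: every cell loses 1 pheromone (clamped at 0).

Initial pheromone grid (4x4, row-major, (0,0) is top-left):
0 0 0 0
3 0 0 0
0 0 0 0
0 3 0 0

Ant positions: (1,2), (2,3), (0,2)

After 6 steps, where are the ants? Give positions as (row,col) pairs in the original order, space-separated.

Step 1: ant0:(1,2)->N->(0,2) | ant1:(2,3)->N->(1,3) | ant2:(0,2)->E->(0,3)
  grid max=2 at (1,0)
Step 2: ant0:(0,2)->E->(0,3) | ant1:(1,3)->N->(0,3) | ant2:(0,3)->S->(1,3)
  grid max=4 at (0,3)
Step 3: ant0:(0,3)->S->(1,3) | ant1:(0,3)->S->(1,3) | ant2:(1,3)->N->(0,3)
  grid max=5 at (0,3)
Step 4: ant0:(1,3)->N->(0,3) | ant1:(1,3)->N->(0,3) | ant2:(0,3)->S->(1,3)
  grid max=8 at (0,3)
Step 5: ant0:(0,3)->S->(1,3) | ant1:(0,3)->S->(1,3) | ant2:(1,3)->N->(0,3)
  grid max=9 at (0,3)
Step 6: ant0:(1,3)->N->(0,3) | ant1:(1,3)->N->(0,3) | ant2:(0,3)->S->(1,3)
  grid max=12 at (0,3)

(0,3) (0,3) (1,3)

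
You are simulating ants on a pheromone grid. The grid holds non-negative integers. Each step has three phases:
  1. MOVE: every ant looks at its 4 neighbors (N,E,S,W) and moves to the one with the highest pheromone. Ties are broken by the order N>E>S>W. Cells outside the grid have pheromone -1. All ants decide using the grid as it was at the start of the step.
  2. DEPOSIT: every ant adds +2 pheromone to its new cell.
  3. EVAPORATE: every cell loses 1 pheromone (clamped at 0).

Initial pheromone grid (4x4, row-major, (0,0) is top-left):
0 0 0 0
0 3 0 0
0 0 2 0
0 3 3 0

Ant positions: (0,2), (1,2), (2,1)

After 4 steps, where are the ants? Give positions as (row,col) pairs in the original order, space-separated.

Step 1: ant0:(0,2)->E->(0,3) | ant1:(1,2)->W->(1,1) | ant2:(2,1)->N->(1,1)
  grid max=6 at (1,1)
Step 2: ant0:(0,3)->S->(1,3) | ant1:(1,1)->N->(0,1) | ant2:(1,1)->N->(0,1)
  grid max=5 at (1,1)
Step 3: ant0:(1,3)->N->(0,3) | ant1:(0,1)->S->(1,1) | ant2:(0,1)->S->(1,1)
  grid max=8 at (1,1)
Step 4: ant0:(0,3)->S->(1,3) | ant1:(1,1)->N->(0,1) | ant2:(1,1)->N->(0,1)
  grid max=7 at (1,1)

(1,3) (0,1) (0,1)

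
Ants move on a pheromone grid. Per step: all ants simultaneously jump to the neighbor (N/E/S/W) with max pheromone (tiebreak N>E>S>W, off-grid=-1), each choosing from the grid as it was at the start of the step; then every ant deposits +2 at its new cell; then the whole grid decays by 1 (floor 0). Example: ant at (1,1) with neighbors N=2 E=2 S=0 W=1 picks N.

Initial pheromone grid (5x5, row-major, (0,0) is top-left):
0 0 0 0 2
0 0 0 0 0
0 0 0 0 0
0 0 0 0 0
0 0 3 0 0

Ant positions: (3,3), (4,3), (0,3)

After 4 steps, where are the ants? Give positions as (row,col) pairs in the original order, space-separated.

Step 1: ant0:(3,3)->N->(2,3) | ant1:(4,3)->W->(4,2) | ant2:(0,3)->E->(0,4)
  grid max=4 at (4,2)
Step 2: ant0:(2,3)->N->(1,3) | ant1:(4,2)->N->(3,2) | ant2:(0,4)->S->(1,4)
  grid max=3 at (4,2)
Step 3: ant0:(1,3)->E->(1,4) | ant1:(3,2)->S->(4,2) | ant2:(1,4)->N->(0,4)
  grid max=4 at (4,2)
Step 4: ant0:(1,4)->N->(0,4) | ant1:(4,2)->N->(3,2) | ant2:(0,4)->S->(1,4)
  grid max=4 at (0,4)

(0,4) (3,2) (1,4)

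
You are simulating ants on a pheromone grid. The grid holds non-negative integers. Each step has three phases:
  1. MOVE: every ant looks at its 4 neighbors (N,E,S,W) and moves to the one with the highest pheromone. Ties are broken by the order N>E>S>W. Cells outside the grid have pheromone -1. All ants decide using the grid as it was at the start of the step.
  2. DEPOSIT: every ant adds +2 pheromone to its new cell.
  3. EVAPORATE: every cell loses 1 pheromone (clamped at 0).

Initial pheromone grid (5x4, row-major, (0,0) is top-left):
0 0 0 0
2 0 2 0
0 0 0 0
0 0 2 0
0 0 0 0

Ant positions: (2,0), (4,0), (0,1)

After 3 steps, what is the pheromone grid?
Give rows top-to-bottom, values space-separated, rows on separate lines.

After step 1: ants at (1,0),(3,0),(0,2)
  0 0 1 0
  3 0 1 0
  0 0 0 0
  1 0 1 0
  0 0 0 0
After step 2: ants at (0,0),(2,0),(1,2)
  1 0 0 0
  2 0 2 0
  1 0 0 0
  0 0 0 0
  0 0 0 0
After step 3: ants at (1,0),(1,0),(0,2)
  0 0 1 0
  5 0 1 0
  0 0 0 0
  0 0 0 0
  0 0 0 0

0 0 1 0
5 0 1 0
0 0 0 0
0 0 0 0
0 0 0 0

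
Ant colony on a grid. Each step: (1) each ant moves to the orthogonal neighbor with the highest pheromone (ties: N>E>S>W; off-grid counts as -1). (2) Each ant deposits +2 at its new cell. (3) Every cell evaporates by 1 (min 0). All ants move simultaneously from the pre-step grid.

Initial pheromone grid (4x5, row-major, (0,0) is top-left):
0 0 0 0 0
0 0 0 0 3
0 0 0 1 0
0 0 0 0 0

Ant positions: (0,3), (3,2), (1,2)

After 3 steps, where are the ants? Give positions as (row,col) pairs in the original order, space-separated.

Step 1: ant0:(0,3)->E->(0,4) | ant1:(3,2)->N->(2,2) | ant2:(1,2)->N->(0,2)
  grid max=2 at (1,4)
Step 2: ant0:(0,4)->S->(1,4) | ant1:(2,2)->N->(1,2) | ant2:(0,2)->E->(0,3)
  grid max=3 at (1,4)
Step 3: ant0:(1,4)->N->(0,4) | ant1:(1,2)->N->(0,2) | ant2:(0,3)->E->(0,4)
  grid max=3 at (0,4)

(0,4) (0,2) (0,4)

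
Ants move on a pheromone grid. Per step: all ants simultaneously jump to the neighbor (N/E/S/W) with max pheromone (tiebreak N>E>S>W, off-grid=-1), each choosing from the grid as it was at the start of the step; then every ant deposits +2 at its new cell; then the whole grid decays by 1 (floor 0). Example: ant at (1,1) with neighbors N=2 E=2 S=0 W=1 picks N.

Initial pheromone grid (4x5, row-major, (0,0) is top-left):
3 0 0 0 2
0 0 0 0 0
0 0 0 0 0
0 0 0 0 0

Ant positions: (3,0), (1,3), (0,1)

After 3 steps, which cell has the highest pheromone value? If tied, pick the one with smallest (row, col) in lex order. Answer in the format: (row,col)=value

Answer: (0,0)=6

Derivation:
Step 1: ant0:(3,0)->N->(2,0) | ant1:(1,3)->N->(0,3) | ant2:(0,1)->W->(0,0)
  grid max=4 at (0,0)
Step 2: ant0:(2,0)->N->(1,0) | ant1:(0,3)->E->(0,4) | ant2:(0,0)->E->(0,1)
  grid max=3 at (0,0)
Step 3: ant0:(1,0)->N->(0,0) | ant1:(0,4)->S->(1,4) | ant2:(0,1)->W->(0,0)
  grid max=6 at (0,0)
Final grid:
  6 0 0 0 1
  0 0 0 0 1
  0 0 0 0 0
  0 0 0 0 0
Max pheromone 6 at (0,0)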